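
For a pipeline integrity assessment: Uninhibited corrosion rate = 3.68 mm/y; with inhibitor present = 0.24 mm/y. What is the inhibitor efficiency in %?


Apply the inhibitor-efficiency definition: IE = (CR_blank − CR_inh)/CR_blank × 100
IE = (3.68 − 0.24) / 3.68 × 100
IE = 3.44 / 3.68 × 100 = 93.5 %

93.5 %


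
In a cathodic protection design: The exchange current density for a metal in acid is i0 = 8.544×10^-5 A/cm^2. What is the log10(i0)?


i0 = 8.544×10^-5 A/cm^2
log10(i0) = -4.068

-4.068


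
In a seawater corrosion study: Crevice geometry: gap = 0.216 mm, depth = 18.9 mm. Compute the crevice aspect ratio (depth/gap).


Aspect ratio = depth / gap
Ratio = 18.9 / 0.216 = 87.5

87.5


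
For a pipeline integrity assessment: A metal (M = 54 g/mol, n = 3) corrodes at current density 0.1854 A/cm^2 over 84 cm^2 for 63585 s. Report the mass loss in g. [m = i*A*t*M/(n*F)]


Apply Faraday's law: m = i*A*t*M / (n*F)
Total charge passed Q = i*A*t = 0.1854*84*63585 = 990247.356 C
m = Q*M/(n*F) = 990247.356*54/(3*96485) = 184.73807 g

184.73807 g


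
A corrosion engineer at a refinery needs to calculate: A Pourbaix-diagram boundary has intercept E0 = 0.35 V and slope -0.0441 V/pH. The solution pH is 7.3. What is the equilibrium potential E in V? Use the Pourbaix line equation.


Apply the Pourbaix line equation: E = E0 + slope*pH
E = 0.35 + (-0.0441)*7.3 = 0.35 + (-0.32193) = 0.02807 V
Rounded to 3 decimal places: E = 0.028 V

0.028 V


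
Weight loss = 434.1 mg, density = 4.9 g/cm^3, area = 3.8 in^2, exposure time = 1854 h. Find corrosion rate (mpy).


Apply the mpy weight-loss relation: CR = 534 * W / (D * A * T)
Numerator: 534 * 434.1 = 231809.4
Denominator: 4.9 * 3.8 * 1854 = 34521.48
CR = 231809.4 / 34521.48 = 6.71493 mpy

6.71493 mpy


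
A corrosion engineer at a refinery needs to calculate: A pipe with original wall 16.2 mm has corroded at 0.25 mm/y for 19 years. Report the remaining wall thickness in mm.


Remaining wall = original − CR × time
t = 16.2 − 0.25*19 = 16.2 − 4.75 = 11.45 mm

11.45 mm


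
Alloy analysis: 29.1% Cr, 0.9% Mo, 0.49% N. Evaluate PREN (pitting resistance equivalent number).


Apply the PREN formula: PREN = Cr + 3.3*Mo + 16*N
PREN = 29.1 + 3.3*0.9 + 16*0.49
PREN = 29.1 + 2.97 + 7.84 = 39.91

39.91


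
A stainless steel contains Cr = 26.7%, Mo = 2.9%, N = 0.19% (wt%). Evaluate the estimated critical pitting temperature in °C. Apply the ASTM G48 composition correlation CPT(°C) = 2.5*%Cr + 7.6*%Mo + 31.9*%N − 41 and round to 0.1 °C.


Apply the ASTM G48 empirical CPT estimate: CPT(°C) = 2.5*%Cr + 7.6*%Mo + 31.9*%N − 41
2.5*26.7 = 66.75; 7.6*2.9 = 22.04; 31.9*0.19 = 6.061
CPT = 66.75 + 22.04 + 6.061 − 41 = 53.851 °C
Rounded to 0.1 °C: CPT ≈ 53.9 °C

53.9 °C


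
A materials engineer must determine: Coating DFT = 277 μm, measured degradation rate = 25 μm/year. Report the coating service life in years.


Service life = thickness / degradation rate
Life = 277 / 25 = 11.1 years

11.1 years


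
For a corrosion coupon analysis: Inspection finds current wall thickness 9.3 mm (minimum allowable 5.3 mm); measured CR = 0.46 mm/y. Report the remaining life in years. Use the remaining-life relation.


Apply the remaining-life relation: RL = (t_current − t_min) / CR
RL = (9.3 − 5.3) / 0.46 = 4.0 / 0.46 = 8.7 years

8.7 years


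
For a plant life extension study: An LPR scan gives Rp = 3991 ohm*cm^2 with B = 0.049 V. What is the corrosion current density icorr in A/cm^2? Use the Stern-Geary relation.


Apply the Stern-Geary relation: icorr = B / Rp
icorr = 0.049 / 3991 = 1.228×10^-5 A/cm^2

1.228×10^-5 A/cm^2


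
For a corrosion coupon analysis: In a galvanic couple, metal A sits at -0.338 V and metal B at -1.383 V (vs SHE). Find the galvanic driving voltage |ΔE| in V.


Driving voltage is the absolute potential difference.
|ΔE| = |-0.338 − (-1.383)| = 1.045 V

1.045 V


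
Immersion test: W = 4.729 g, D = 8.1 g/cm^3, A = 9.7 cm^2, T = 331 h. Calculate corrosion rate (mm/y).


Apply the mm/y weight-loss relation: CR = 87600 * W / (D * A * T)
Numerator: 87600 * 4.729 = 414260.4
Denominator: 8.1 * 9.7 * 331 = 26006.67
CR = 414260.4 / 26006.67 = 15.929 mm/y

15.929 mm/y


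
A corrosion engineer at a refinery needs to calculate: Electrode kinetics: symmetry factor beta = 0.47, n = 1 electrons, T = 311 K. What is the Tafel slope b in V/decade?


Apply the Tafel slope relation: b = 2.303*R*T/(beta*n*F)
Numerator: 2.303 * 8.314 * 311 = 5954.76
Denominator: 0.47 * 1 * 96485 = 45347.95
b = 5954.76 / 45347.95 = 0.1313 V/decade

0.1313 V/decade


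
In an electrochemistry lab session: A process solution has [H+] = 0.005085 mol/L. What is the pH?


pH = −log10[H+]
pH = −log10(0.005085) = 2.29

2.29


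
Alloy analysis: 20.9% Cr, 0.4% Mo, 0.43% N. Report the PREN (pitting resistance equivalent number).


Apply the PREN formula: PREN = Cr + 3.3*Mo + 16*N
PREN = 20.9 + 3.3*0.4 + 16*0.43
PREN = 20.9 + 1.32 + 6.88 = 29.1

29.1


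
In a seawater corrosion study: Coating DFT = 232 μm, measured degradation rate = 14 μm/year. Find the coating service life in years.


Service life = thickness / degradation rate
Life = 232 / 14 = 16.6 years

16.6 years


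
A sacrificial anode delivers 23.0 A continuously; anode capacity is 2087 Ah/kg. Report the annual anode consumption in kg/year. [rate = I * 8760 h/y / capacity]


Annual consumption = current * hours per year / capacity
Rate = 23.0 * 8760 / 2087 = 96.5 kg/year

96.5 kg/year


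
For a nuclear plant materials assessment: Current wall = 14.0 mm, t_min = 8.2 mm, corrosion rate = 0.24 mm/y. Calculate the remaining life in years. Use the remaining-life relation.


Apply the remaining-life relation: RL = (t_current − t_min) / CR
RL = (14.0 − 8.2) / 0.24 = 5.8 / 0.24 = 24.2 years

24.2 years


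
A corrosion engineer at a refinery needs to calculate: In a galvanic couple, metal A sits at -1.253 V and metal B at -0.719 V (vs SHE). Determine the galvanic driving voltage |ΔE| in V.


Driving voltage is the absolute potential difference.
|ΔE| = |-1.253 − (-0.719)| = 0.534 V

0.534 V


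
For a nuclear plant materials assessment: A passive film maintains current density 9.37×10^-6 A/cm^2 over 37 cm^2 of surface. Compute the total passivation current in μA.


I = i_pass * A, then convert A → μA (×10^6)
I = 9.37×10^-6 * 37 * 10^6 = 346.69 μA

346.69 μA


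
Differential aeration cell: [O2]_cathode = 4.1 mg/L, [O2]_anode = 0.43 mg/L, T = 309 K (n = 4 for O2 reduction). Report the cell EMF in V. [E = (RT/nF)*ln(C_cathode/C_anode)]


Apply the Nernst concentration-cell relation: E = (RT/nF)*ln(C_cathode/C_anode)
RT/nF = 8.314*309/(4*96485) = 0.00665654 V
ln(4.1/0.43) = 2.25496
E = 0.00665654 * 2.25496 = 0.01501 V

0.01501 V


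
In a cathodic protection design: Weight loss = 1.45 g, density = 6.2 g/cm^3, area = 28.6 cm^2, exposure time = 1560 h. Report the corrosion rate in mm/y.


Apply the mm/y weight-loss relation: CR = 87600 * W / (D * A * T)
Numerator: 87600 * 1.45 = 127020.0
Denominator: 6.2 * 28.6 * 1560 = 276619.2
CR = 127020.0 / 276619.2 = 0.45919 mm/y

0.45919 mm/y


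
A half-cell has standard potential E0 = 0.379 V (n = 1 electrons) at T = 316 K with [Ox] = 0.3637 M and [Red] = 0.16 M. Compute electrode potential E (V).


Apply the Nernst equation: E = E0 + (RT/nF)*ln([Ox]/[Red])
Step 1: RT/nF = 8.314*316/(1*96485) = 0.02722935 V
Step 2: [Ox]/[Red] = 0.3637/0.16 = 2.273125
Step 3: ln(2.273125) = 0.821156
Step 4: correction = 0.02722935 * 0.821156 = 0.022 V
E = 0.379 + 0.022 = 0.401 V

0.401 V


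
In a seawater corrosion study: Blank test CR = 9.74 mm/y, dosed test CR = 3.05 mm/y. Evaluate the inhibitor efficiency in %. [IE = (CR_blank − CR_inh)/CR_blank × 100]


Apply the inhibitor-efficiency definition: IE = (CR_blank − CR_inh)/CR_blank × 100
IE = (9.74 − 3.05) / 9.74 × 100
IE = 6.69 / 9.74 × 100 = 68.7 %

68.7 %


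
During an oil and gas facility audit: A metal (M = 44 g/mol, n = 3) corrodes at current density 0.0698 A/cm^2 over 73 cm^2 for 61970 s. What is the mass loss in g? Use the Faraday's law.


Apply Faraday's law: m = i*A*t*M / (n*F)
Total charge passed Q = i*A*t = 0.0698*73*61970 = 315761.938 C
m = Q*M/(n*F) = 315761.938*44/(3*96485) = 47.9989 g

47.9989 g


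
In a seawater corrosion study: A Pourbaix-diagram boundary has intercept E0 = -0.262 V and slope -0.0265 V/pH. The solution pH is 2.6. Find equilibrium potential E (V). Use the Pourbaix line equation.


Apply the Pourbaix line equation: E = E0 + slope*pH
E = -0.262 + (-0.0265)*2.6 = -0.262 + (-0.0689) = -0.3309 V
Rounded to 4 decimal places: E = -0.3309 V

-0.3309 V


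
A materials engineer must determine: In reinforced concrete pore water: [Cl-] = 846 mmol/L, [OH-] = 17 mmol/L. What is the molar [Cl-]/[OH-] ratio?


Threshold parameter = [Cl-] / [OH-] (molar basis; both in mmol/L, so units cancel)
Ratio = 846 / 17 = 49.76

49.76


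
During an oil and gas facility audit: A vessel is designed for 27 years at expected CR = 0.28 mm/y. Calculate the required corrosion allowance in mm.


Corrosion allowance = CR × design life
CA = 0.28 * 27 = 7.56 mm

7.56 mm


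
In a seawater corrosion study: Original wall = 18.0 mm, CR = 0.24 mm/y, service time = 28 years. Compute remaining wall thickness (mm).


Remaining wall = original − CR × time
t = 18.0 − 0.24*28 = 18.0 − 6.72 = 11.28 mm

11.28 mm


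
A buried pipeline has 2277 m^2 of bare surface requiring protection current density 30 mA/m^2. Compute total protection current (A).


I = area * current density, then convert mA → A (÷1000)
I = 2277 * 30 / 1000 = 68.31 A

68.31 A


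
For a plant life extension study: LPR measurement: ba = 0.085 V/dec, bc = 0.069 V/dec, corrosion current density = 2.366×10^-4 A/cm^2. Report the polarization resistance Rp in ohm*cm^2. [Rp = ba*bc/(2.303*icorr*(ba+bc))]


Apply the Stern-Geary equation: Rp = ba*bc / (2.303*icorr*(ba+bc))
ba*bc = 0.085*0.069 = 0.005865
ba+bc = 0.154; 2.303*icorr*(ba+bc) = 2.303*2.366×10^-4*0.154 = 8.3913029×10^-5
Rp = 0.005865 / 8.3913029×10^-5 = 69.9 ohm*cm^2

69.9 ohm*cm^2


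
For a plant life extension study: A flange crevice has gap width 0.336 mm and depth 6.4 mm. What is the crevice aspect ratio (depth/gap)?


Aspect ratio = depth / gap
Ratio = 6.4 / 0.336 = 19.0

19.0


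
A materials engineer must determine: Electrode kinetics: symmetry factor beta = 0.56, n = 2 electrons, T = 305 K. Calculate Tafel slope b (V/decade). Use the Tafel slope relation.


Apply the Tafel slope relation: b = 2.303*R*T/(beta*n*F)
Numerator: 2.303 * 8.314 * 305 = 5839.88
Denominator: 0.56 * 2 * 96485 = 108063.2
b = 5839.88 / 108063.2 = 0.054 V/decade

0.054 V/decade


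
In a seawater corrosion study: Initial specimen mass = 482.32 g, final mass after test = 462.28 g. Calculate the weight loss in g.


Weight loss = initial − final
WL = 482.32 − 462.28 = 20.04 g

20.04 g


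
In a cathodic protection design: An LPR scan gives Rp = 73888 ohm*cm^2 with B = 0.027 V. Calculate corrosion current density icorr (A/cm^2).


Apply the Stern-Geary relation: icorr = B / Rp
icorr = 0.027 / 73888 = 3.654×10^-7 A/cm^2

3.654×10^-7 A/cm^2


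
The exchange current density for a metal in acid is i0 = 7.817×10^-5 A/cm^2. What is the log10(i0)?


i0 = 7.817×10^-5 A/cm^2
log10(i0) = -4.107

-4.107


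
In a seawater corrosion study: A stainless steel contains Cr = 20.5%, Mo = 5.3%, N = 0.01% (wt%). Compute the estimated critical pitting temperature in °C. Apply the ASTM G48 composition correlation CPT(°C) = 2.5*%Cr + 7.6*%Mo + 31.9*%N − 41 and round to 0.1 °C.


Apply the ASTM G48 empirical CPT estimate: CPT(°C) = 2.5*%Cr + 7.6*%Mo + 31.9*%N − 41
2.5*20.5 = 51.25; 7.6*5.3 = 40.28; 31.9*0.01 = 0.319
CPT = 51.25 + 40.28 + 0.319 − 41 = 50.849 °C
Rounded to 0.1 °C: CPT ≈ 50.8 °C

50.8 °C


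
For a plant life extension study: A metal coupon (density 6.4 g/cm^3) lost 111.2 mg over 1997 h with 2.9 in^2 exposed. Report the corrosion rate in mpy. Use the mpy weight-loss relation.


Apply the mpy weight-loss relation: CR = 534 * W / (D * A * T)
Numerator: 534 * 111.2 = 59380.8
Denominator: 6.4 * 2.9 * 1997 = 37064.32
CR = 59380.8 / 37064.32 = 1.6021 mpy

1.6021 mpy


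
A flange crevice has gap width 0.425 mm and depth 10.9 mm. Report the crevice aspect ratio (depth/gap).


Aspect ratio = depth / gap
Ratio = 10.9 / 0.425 = 25.6

25.6


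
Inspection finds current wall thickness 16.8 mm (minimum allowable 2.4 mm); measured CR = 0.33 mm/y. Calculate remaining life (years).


Apply the remaining-life relation: RL = (t_current − t_min) / CR
RL = (16.8 − 2.4) / 0.33 = 14.4 / 0.33 = 43.6 years

43.6 years


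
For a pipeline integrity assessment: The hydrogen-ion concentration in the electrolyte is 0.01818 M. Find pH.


pH = −log10[H+]
pH = −log10(0.01818) = 1.74

1.74


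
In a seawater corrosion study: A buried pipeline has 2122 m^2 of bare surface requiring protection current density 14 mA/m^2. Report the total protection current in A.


I = area * current density, then convert mA → A (÷1000)
I = 2122 * 14 / 1000 = 29.71 A

29.71 A


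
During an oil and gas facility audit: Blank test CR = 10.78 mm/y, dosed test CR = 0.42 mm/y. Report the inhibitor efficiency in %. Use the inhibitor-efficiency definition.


Apply the inhibitor-efficiency definition: IE = (CR_blank − CR_inh)/CR_blank × 100
IE = (10.78 − 0.42) / 10.78 × 100
IE = 10.36 / 10.78 × 100 = 96.1 %

96.1 %


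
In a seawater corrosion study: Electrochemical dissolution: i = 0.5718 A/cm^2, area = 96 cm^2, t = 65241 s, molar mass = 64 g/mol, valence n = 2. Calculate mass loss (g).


Apply Faraday's law: m = i*A*t*M / (n*F)
Total charge passed Q = i*A*t = 0.5718*96*65241 = 3581261.1648 C
m = Q*M/(n*F) = 3581261.1648*64/(2*96485) = 1187.753 g

1187.753 g


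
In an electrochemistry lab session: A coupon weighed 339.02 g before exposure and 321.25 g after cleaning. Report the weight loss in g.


Weight loss = initial − final
WL = 339.02 − 321.25 = 17.77 g

17.77 g


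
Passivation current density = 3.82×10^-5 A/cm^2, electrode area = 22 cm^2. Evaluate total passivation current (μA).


I = i_pass * A, then convert A → μA (×10^6)
I = 3.82×10^-5 * 22 * 10^6 = 840.4 μA

840.4 μA


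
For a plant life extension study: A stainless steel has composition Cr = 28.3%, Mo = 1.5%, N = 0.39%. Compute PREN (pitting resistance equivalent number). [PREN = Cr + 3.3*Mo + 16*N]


Apply the PREN formula: PREN = Cr + 3.3*Mo + 16*N
PREN = 28.3 + 3.3*1.5 + 16*0.39
PREN = 28.3 + 4.95 + 6.24 = 39.49

39.49


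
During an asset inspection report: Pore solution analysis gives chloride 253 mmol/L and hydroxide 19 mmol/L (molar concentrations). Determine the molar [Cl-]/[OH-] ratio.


Threshold parameter = [Cl-] / [OH-] (molar basis; both in mmol/L, so units cancel)
Ratio = 253 / 19 = 13.32

13.32


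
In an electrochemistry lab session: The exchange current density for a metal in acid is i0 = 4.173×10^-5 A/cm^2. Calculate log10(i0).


i0 = 4.173×10^-5 A/cm^2
log10(i0) = -4.38

-4.38


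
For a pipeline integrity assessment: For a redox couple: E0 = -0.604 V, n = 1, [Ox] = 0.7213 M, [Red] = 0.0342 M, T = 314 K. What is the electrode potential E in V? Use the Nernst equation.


Apply the Nernst equation: E = E0 + (RT/nF)*ln([Ox]/[Red])
Step 1: RT/nF = 8.314*314/(1*96485) = 0.02705701 V
Step 2: [Ox]/[Red] = 0.7213/0.0342 = 21.090643
Step 3: ln(21.090643) = 3.048829
Step 4: correction = 0.02705701 * 3.048829 = 0.082 V
E = -0.604 + 0.082 = -0.522 V

-0.522 V


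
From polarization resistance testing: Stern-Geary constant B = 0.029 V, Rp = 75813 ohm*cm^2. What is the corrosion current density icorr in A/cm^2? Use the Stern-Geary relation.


Apply the Stern-Geary relation: icorr = B / Rp
icorr = 0.029 / 75813 = 3.825×10^-7 A/cm^2

3.825×10^-7 A/cm^2


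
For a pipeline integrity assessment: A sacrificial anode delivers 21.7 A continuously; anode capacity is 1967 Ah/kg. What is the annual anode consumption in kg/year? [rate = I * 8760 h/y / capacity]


Annual consumption = current * hours per year / capacity
Rate = 21.7 * 8760 / 1967 = 96.6 kg/year

96.6 kg/year


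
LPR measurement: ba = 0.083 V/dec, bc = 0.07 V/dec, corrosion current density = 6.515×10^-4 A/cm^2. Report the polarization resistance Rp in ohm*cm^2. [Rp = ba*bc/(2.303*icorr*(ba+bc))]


Apply the Stern-Geary equation: Rp = ba*bc / (2.303*icorr*(ba+bc))
ba*bc = 0.083*0.07 = 0.00581
ba+bc = 0.153; 2.303*icorr*(ba+bc) = 2.303*6.515×10^-4*0.153 = 2.2956189×10^-4
Rp = 0.00581 / 2.2956189×10^-4 = 25.31 ohm*cm^2

25.31 ohm*cm^2


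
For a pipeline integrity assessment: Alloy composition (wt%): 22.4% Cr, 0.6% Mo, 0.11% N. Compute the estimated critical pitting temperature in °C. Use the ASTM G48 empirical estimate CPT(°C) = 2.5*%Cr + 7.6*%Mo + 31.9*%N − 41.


Apply the ASTM G48 empirical CPT estimate: CPT(°C) = 2.5*%Cr + 7.6*%Mo + 31.9*%N − 41
2.5*22.4 = 56; 7.6*0.6 = 4.56; 31.9*0.11 = 3.509
CPT = 56 + 4.56 + 3.509 − 41 = 23.069 °C
Rounded to 0.1 °C: CPT ≈ 23.1 °C

23.1 °C


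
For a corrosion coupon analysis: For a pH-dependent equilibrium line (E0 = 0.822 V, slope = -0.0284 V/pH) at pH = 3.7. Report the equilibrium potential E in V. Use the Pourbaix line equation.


Apply the Pourbaix line equation: E = E0 + slope*pH
E = 0.822 + (-0.0284)*3.7 = 0.822 + (-0.10508) = 0.71692 V
Rounded to 3 decimal places: E = 0.717 V

0.717 V


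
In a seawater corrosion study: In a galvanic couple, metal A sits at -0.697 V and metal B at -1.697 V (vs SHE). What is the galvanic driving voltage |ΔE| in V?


Driving voltage is the absolute potential difference.
|ΔE| = |-0.697 − (-1.697)| = 1.0 V

1.0 V


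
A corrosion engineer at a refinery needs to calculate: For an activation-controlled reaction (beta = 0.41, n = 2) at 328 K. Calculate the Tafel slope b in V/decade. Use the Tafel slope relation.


Apply the Tafel slope relation: b = 2.303*R*T/(beta*n*F)
Numerator: 2.303 * 8.314 * 328 = 6280.26
Denominator: 0.41 * 2 * 96485 = 79117.7
b = 6280.26 / 79117.7 = 0.0794 V/decade

0.0794 V/decade


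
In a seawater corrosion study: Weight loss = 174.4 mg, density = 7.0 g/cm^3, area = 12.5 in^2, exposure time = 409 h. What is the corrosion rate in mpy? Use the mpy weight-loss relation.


Apply the mpy weight-loss relation: CR = 534 * W / (D * A * T)
Numerator: 534 * 174.4 = 93129.6
Denominator: 7.0 * 12.5 * 409 = 35787.5
CR = 93129.6 / 35787.5 = 2.6023 mpy

2.6023 mpy


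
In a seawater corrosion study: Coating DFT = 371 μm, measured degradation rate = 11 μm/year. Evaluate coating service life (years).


Service life = thickness / degradation rate
Life = 371 / 11 = 33.7 years

33.7 years


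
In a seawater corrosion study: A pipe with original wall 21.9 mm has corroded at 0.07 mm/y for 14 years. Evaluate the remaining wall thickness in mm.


Remaining wall = original − CR × time
t = 21.9 − 0.07*14 = 21.9 − 0.98 = 20.92 mm

20.92 mm


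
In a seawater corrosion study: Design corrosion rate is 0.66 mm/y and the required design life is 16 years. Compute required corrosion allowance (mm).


Corrosion allowance = CR × design life
CA = 0.66 * 16 = 10.56 mm

10.56 mm


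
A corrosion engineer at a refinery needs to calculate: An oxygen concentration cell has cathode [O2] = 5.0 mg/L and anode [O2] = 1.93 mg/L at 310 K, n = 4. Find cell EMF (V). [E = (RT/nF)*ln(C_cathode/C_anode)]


Apply the Nernst concentration-cell relation: E = (RT/nF)*ln(C_cathode/C_anode)
RT/nF = 8.314*310/(4*96485) = 0.00667808 V
ln(5.0/1.93) = 0.95192
E = 0.00667808 * 0.95192 = 0.00636 V

0.00636 V


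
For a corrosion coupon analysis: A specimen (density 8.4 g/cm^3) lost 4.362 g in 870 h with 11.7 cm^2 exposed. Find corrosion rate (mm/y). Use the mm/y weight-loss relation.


Apply the mm/y weight-loss relation: CR = 87600 * W / (D * A * T)
Numerator: 87600 * 4.362 = 382111.2
Denominator: 8.4 * 11.7 * 870 = 85503.6
CR = 382111.2 / 85503.6 = 4.468949 mm/y

4.468949 mm/y


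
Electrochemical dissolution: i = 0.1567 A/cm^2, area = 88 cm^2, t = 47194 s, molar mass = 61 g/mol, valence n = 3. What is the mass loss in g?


Apply Faraday's law: m = i*A*t*M / (n*F)
Total charge passed Q = i*A*t = 0.1567*88*47194 = 650786.3824 C
m = Q*M/(n*F) = 650786.3824*61/(3*96485) = 137.147 g

137.147 g


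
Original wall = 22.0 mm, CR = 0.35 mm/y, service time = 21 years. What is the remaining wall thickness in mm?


Remaining wall = original − CR × time
t = 22.0 − 0.35*21 = 22.0 − 7.35 = 14.65 mm

14.65 mm


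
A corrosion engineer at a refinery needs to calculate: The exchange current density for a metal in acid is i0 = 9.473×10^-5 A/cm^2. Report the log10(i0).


i0 = 9.473×10^-5 A/cm^2
log10(i0) = -4.024

-4.024


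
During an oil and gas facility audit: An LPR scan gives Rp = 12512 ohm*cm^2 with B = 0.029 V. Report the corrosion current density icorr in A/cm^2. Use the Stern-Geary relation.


Apply the Stern-Geary relation: icorr = B / Rp
icorr = 0.029 / 12512 = 2.318×10^-6 A/cm^2

2.318×10^-6 A/cm^2


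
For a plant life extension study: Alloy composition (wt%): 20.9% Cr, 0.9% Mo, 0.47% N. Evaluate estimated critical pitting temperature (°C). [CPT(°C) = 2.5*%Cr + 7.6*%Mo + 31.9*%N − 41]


Apply the ASTM G48 empirical CPT estimate: CPT(°C) = 2.5*%Cr + 7.6*%Mo + 31.9*%N − 41
2.5*20.9 = 52.25; 7.6*0.9 = 6.84; 31.9*0.47 = 14.993
CPT = 52.25 + 6.84 + 14.993 − 41 = 33.083 °C
Rounded to 0.1 °C: CPT ≈ 33.1 °C

33.1 °C


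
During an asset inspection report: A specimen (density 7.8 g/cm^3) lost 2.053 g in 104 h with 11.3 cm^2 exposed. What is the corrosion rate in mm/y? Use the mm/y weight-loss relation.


Apply the mm/y weight-loss relation: CR = 87600 * W / (D * A * T)
Numerator: 87600 * 2.053 = 179842.8
Denominator: 7.8 * 11.3 * 104 = 9166.56
CR = 179842.8 / 9166.56 = 19.619443 mm/y

19.619443 mm/y


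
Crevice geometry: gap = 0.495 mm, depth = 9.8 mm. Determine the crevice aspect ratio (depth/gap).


Aspect ratio = depth / gap
Ratio = 9.8 / 0.495 = 19.8

19.8


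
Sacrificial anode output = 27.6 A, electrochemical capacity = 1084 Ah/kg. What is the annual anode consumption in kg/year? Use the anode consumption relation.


Annual consumption = current * hours per year / capacity
Rate = 27.6 * 8760 / 1084 = 223.0 kg/year

223.0 kg/year


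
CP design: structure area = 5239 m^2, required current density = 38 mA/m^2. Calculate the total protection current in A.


I = area * current density, then convert mA → A (÷1000)
I = 5239 * 38 / 1000 = 199.08 A

199.08 A


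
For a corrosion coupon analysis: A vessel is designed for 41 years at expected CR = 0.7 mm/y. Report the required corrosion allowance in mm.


Corrosion allowance = CR × design life
CA = 0.7 * 41 = 28.7 mm

28.7 mm


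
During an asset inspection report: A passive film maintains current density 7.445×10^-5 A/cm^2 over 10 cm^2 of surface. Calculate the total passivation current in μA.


I = i_pass * A, then convert A → μA (×10^6)
I = 7.445×10^-5 * 10 * 10^6 = 744.5 μA

744.5 μA


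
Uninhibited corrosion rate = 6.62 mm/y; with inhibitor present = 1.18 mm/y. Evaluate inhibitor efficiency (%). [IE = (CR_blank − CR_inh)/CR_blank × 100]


Apply the inhibitor-efficiency definition: IE = (CR_blank − CR_inh)/CR_blank × 100
IE = (6.62 − 1.18) / 6.62 × 100
IE = 5.44 / 6.62 × 100 = 82.2 %

82.2 %


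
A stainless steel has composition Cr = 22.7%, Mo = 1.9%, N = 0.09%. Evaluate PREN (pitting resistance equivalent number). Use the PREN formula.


Apply the PREN formula: PREN = Cr + 3.3*Mo + 16*N
PREN = 22.7 + 3.3*1.9 + 16*0.09
PREN = 22.7 + 6.27 + 1.44 = 30.41

30.41


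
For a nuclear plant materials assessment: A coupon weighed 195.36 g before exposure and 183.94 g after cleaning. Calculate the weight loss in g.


Weight loss = initial − final
WL = 195.36 − 183.94 = 11.42 g

11.42 g


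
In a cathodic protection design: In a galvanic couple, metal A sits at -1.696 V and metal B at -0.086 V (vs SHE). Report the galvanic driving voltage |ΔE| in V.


Driving voltage is the absolute potential difference.
|ΔE| = |-1.696 − (-0.086)| = 1.61 V

1.61 V


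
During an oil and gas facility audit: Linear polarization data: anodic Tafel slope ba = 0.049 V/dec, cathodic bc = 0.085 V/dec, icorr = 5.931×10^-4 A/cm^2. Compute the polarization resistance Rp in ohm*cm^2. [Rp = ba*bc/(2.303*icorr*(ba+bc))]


Apply the Stern-Geary equation: Rp = ba*bc / (2.303*icorr*(ba+bc))
ba*bc = 0.049*0.085 = 0.004165
ba+bc = 0.134; 2.303*icorr*(ba+bc) = 2.303*5.931×10^-4*0.134 = 1.8303185×10^-4
Rp = 0.004165 / 1.8303185×10^-4 = 22.8 ohm*cm^2

22.8 ohm*cm^2


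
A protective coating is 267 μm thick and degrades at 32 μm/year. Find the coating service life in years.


Service life = thickness / degradation rate
Life = 267 / 32 = 8.3 years

8.3 years


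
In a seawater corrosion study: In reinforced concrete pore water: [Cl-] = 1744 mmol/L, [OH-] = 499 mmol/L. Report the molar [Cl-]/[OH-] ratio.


Threshold parameter = [Cl-] / [OH-] (molar basis; both in mmol/L, so units cancel)
Ratio = 1744 / 499 = 3.49

3.49


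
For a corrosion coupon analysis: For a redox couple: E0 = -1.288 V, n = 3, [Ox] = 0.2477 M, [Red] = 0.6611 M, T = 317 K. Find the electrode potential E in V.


Apply the Nernst equation: E = E0 + (RT/nF)*ln([Ox]/[Red])
Step 1: RT/nF = 8.314*317/(3*96485) = 0.00910517 V
Step 2: [Ox]/[Red] = 0.2477/0.6611 = 0.374679
Step 3: ln(0.374679) = -0.981686
Step 4: correction = 0.00910517 * -0.981686 = -0.009 V
E = -1.288 + -0.009 = -1.297 V

-1.297 V


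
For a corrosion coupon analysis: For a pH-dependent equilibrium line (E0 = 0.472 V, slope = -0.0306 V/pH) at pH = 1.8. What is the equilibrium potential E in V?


Apply the Pourbaix line equation: E = E0 + slope*pH
E = 0.472 + (-0.0306)*1.8 = 0.472 + (-0.05508) = 0.41692 V
Rounded to 4 decimal places: E = 0.4169 V

0.4169 V


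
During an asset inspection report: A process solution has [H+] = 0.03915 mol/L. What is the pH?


pH = −log10[H+]
pH = −log10(0.03915) = 1.41

1.41


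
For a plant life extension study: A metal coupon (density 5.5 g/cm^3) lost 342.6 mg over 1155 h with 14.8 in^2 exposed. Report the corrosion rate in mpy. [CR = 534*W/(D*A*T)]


Apply the mpy weight-loss relation: CR = 534 * W / (D * A * T)
Numerator: 534 * 342.6 = 182948.4
Denominator: 5.5 * 14.8 * 1155 = 94017.0
CR = 182948.4 / 94017.0 = 1.946 mpy

1.946 mpy


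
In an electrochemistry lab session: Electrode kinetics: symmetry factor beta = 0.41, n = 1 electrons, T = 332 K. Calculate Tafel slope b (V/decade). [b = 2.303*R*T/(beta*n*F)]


Apply the Tafel slope relation: b = 2.303*R*T/(beta*n*F)
Numerator: 2.303 * 8.314 * 332 = 6356.85
Denominator: 0.41 * 1 * 96485 = 39558.85
b = 6356.85 / 39558.85 = 0.1607 V/decade

0.1607 V/decade


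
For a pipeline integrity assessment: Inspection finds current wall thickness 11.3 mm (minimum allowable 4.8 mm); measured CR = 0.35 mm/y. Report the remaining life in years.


Apply the remaining-life relation: RL = (t_current − t_min) / CR
RL = (11.3 − 4.8) / 0.35 = 6.5 / 0.35 = 18.6 years

18.6 years


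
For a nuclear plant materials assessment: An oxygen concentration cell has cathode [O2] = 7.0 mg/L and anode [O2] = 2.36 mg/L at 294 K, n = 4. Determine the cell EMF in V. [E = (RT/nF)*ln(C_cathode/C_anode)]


Apply the Nernst concentration-cell relation: E = (RT/nF)*ln(C_cathode/C_anode)
RT/nF = 8.314*294/(4*96485) = 0.00633341 V
ln(7.0/2.36) = 1.08725
E = 0.00633341 * 1.08725 = 0.00689 V

0.00689 V


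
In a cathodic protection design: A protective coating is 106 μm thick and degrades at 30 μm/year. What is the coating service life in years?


Service life = thickness / degradation rate
Life = 106 / 30 = 3.5 years

3.5 years


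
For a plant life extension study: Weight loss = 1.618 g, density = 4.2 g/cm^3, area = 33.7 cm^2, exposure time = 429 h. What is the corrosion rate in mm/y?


Apply the mm/y weight-loss relation: CR = 87600 * W / (D * A * T)
Numerator: 87600 * 1.618 = 141736.8
Denominator: 4.2 * 33.7 * 429 = 60720.66
CR = 141736.8 / 60720.66 = 2.3342 mm/y

2.3342 mm/y


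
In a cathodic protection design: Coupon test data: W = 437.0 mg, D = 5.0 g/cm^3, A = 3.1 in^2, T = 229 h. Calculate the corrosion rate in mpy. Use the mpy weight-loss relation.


Apply the mpy weight-loss relation: CR = 534 * W / (D * A * T)
Numerator: 534 * 437.0 = 233358.0
Denominator: 5.0 * 3.1 * 229 = 3549.5
CR = 233358.0 / 3549.5 = 65.7439 mpy

65.7439 mpy


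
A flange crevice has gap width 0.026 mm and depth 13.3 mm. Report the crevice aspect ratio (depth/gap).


Aspect ratio = depth / gap
Ratio = 13.3 / 0.026 = 511.5

511.5


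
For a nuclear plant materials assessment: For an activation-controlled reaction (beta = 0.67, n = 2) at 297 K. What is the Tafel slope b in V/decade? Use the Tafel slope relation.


Apply the Tafel slope relation: b = 2.303*R*T/(beta*n*F)
Numerator: 2.303 * 8.314 * 297 = 5686.7
Denominator: 0.67 * 2 * 96485 = 129289.9
b = 5686.7 / 129289.9 = 0.044 V/decade

0.044 V/decade


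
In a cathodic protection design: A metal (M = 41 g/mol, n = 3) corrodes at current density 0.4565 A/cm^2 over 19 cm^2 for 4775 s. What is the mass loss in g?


Apply Faraday's law: m = i*A*t*M / (n*F)
Total charge passed Q = i*A*t = 0.4565*19*4775 = 41415.9625 C
m = Q*M/(n*F) = 41415.9625*41/(3*96485) = 5.86638 g

5.86638 g


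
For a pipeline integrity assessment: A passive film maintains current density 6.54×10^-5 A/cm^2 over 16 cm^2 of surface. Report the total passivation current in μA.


I = i_pass * A, then convert A → μA (×10^6)
I = 6.54×10^-5 * 16 * 10^6 = 1046.4 μA

1046.4 μA


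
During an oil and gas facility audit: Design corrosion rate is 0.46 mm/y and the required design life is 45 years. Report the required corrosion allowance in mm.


Corrosion allowance = CR × design life
CA = 0.46 * 45 = 20.7 mm

20.7 mm


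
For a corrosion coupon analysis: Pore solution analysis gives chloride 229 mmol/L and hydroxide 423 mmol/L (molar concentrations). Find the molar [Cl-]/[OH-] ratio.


Threshold parameter = [Cl-] / [OH-] (molar basis; both in mmol/L, so units cancel)
Ratio = 229 / 423 = 0.54

0.54


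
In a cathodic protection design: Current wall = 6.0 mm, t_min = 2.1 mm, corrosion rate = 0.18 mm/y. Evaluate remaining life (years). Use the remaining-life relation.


Apply the remaining-life relation: RL = (t_current − t_min) / CR
RL = (6.0 − 2.1) / 0.18 = 3.9 / 0.18 = 21.7 years

21.7 years


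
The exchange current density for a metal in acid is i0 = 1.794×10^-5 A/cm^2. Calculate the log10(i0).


i0 = 1.794×10^-5 A/cm^2
log10(i0) = -4.746

-4.746


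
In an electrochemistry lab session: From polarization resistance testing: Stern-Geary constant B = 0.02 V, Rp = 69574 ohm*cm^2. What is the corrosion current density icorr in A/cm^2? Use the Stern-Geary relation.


Apply the Stern-Geary relation: icorr = B / Rp
icorr = 0.02 / 69574 = 2.875×10^-7 A/cm^2

2.875×10^-7 A/cm^2


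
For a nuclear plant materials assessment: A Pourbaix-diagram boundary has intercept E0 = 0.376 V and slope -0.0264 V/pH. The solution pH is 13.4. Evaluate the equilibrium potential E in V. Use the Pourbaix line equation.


Apply the Pourbaix line equation: E = E0 + slope*pH
E = 0.376 + (-0.0264)*13.4 = 0.376 + (-0.35376) = 0.02224 V
Rounded to 3 decimal places: E = 0.022 V

0.022 V


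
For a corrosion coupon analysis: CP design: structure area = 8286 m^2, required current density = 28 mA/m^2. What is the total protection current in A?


I = area * current density, then convert mA → A (÷1000)
I = 8286 * 28 / 1000 = 232.01 A

232.01 A


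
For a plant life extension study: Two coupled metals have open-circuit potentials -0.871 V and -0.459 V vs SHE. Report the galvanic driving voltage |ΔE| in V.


Driving voltage is the absolute potential difference.
|ΔE| = |-0.871 − (-0.459)| = 0.412 V

0.412 V


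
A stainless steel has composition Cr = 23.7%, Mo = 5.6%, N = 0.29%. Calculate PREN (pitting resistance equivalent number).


Apply the PREN formula: PREN = Cr + 3.3*Mo + 16*N
PREN = 23.7 + 3.3*5.6 + 16*0.29
PREN = 23.7 + 18.48 + 4.64 = 46.82

46.82


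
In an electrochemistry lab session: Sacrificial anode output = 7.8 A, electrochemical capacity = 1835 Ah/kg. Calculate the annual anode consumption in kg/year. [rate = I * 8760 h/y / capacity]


Annual consumption = current * hours per year / capacity
Rate = 7.8 * 8760 / 1835 = 37.2 kg/year

37.2 kg/year


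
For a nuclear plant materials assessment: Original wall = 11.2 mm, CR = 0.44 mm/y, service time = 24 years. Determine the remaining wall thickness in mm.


Remaining wall = original − CR × time
t = 11.2 − 0.44*24 = 11.2 − 10.56 = 0.64 mm

0.64 mm


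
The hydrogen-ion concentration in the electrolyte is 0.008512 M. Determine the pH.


pH = −log10[H+]
pH = −log10(0.008512) = 2.07

2.07


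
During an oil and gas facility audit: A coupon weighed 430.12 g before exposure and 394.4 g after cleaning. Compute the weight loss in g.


Weight loss = initial − final
WL = 430.12 − 394.4 = 35.72 g

35.72 g


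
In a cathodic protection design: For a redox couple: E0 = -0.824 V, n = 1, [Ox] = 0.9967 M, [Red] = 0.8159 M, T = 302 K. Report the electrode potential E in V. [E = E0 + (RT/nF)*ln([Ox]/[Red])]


Apply the Nernst equation: E = E0 + (RT/nF)*ln([Ox]/[Red])
Step 1: RT/nF = 8.314*302/(1*96485) = 0.02602299 V
Step 2: [Ox]/[Red] = 0.9967/0.8159 = 1.221596
Step 3: ln(1.221596) = 0.200158
Step 4: correction = 0.02602299 * 0.200158 = 0.0052 V
E = -0.824 + 0.0052 = -0.8188 V

-0.8188 V


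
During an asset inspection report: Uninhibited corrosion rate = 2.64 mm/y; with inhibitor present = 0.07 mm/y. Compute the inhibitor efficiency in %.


Apply the inhibitor-efficiency definition: IE = (CR_blank − CR_inh)/CR_blank × 100
IE = (2.64 − 0.07) / 2.64 × 100
IE = 2.57 / 2.64 × 100 = 97.3 %

97.3 %


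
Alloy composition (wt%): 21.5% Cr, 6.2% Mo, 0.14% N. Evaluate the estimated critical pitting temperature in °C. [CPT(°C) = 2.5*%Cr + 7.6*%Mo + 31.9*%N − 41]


Apply the ASTM G48 empirical CPT estimate: CPT(°C) = 2.5*%Cr + 7.6*%Mo + 31.9*%N − 41
2.5*21.5 = 53.75; 7.6*6.2 = 47.12; 31.9*0.14 = 4.466
CPT = 53.75 + 47.12 + 4.466 − 41 = 64.336 °C
Rounded to 0.1 °C: CPT ≈ 64.3 °C

64.3 °C


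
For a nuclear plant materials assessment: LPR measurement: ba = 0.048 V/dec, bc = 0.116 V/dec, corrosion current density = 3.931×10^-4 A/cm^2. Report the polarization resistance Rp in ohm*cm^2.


Apply the Stern-Geary equation: Rp = ba*bc / (2.303*icorr*(ba+bc))
ba*bc = 0.048*0.116 = 0.005568
ba+bc = 0.164; 2.303*icorr*(ba+bc) = 2.303*3.931×10^-4*0.164 = 1.4847073×10^-4
Rp = 0.005568 / 1.4847073×10^-4 = 37.5 ohm*cm^2

37.5 ohm*cm^2


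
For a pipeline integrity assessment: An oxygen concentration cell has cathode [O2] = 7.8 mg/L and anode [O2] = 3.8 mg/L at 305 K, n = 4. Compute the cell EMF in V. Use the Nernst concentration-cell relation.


Apply the Nernst concentration-cell relation: E = (RT/nF)*ln(C_cathode/C_anode)
RT/nF = 8.314*305/(4*96485) = 0.00657037 V
ln(7.8/3.8) = 0.71912
E = 0.00657037 * 0.71912 = 0.00472 V

0.00472 V


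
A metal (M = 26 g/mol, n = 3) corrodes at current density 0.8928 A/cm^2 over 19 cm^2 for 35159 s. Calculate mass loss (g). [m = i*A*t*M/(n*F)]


Apply Faraday's law: m = i*A*t*M / (n*F)
Total charge passed Q = i*A*t = 0.8928*19*35159 = 596409.1488 C
m = Q*M/(n*F) = 596409.1488*26/(3*96485) = 53.5718 g

53.5718 g


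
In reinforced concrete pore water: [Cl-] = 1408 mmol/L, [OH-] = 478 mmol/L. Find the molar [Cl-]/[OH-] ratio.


Threshold parameter = [Cl-] / [OH-] (molar basis; both in mmol/L, so units cancel)
Ratio = 1408 / 478 = 2.95

2.95


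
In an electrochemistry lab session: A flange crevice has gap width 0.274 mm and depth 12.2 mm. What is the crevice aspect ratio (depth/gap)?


Aspect ratio = depth / gap
Ratio = 12.2 / 0.274 = 44.5

44.5


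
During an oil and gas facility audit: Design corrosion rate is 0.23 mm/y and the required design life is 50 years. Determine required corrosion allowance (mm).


Corrosion allowance = CR × design life
CA = 0.23 * 50 = 11.5 mm

11.5 mm


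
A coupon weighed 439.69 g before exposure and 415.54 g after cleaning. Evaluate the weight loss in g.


Weight loss = initial − final
WL = 439.69 − 415.54 = 24.15 g

24.15 g


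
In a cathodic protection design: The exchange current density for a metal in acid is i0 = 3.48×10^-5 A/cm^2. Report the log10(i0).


i0 = 3.48×10^-5 A/cm^2
log10(i0) = -4.458

-4.458


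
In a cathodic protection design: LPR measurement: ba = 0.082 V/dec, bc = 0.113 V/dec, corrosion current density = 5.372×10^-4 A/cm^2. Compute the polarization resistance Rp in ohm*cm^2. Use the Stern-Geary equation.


Apply the Stern-Geary equation: Rp = ba*bc / (2.303*icorr*(ba+bc))
ba*bc = 0.082*0.113 = 0.009266
ba+bc = 0.195; 2.303*icorr*(ba+bc) = 2.303*5.372×10^-4*0.195 = 2.4124846×10^-4
Rp = 0.009266 / 2.4124846×10^-4 = 38.4 ohm*cm^2

38.4 ohm*cm^2


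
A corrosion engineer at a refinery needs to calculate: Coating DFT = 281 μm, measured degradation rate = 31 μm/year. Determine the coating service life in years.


Service life = thickness / degradation rate
Life = 281 / 31 = 9.1 years

9.1 years


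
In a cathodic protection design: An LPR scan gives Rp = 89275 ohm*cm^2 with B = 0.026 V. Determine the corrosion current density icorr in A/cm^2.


Apply the Stern-Geary relation: icorr = B / Rp
icorr = 0.026 / 89275 = 2.912×10^-7 A/cm^2

2.912×10^-7 A/cm^2


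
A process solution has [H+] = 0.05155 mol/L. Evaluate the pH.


pH = −log10[H+]
pH = −log10(0.05155) = 1.29

1.29


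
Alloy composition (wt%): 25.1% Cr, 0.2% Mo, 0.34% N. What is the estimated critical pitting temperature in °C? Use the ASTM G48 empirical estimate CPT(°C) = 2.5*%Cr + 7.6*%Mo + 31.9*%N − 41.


Apply the ASTM G48 empirical CPT estimate: CPT(°C) = 2.5*%Cr + 7.6*%Mo + 31.9*%N − 41
2.5*25.1 = 62.75; 7.6*0.2 = 1.52; 31.9*0.34 = 10.846
CPT = 62.75 + 1.52 + 10.846 − 41 = 34.116 °C
Rounded to 0.1 °C: CPT ≈ 34.1 °C

34.1 °C


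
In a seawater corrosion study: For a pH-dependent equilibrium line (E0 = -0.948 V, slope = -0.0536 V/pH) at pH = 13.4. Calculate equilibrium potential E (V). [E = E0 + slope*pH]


Apply the Pourbaix line equation: E = E0 + slope*pH
E = -0.948 + (-0.0536)*13.4 = -0.948 + (-0.71824) = -1.66624 V
Rounded to 3 decimal places: E = -1.666 V

-1.666 V


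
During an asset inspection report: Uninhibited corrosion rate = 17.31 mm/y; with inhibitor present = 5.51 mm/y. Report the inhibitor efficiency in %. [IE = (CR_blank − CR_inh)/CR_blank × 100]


Apply the inhibitor-efficiency definition: IE = (CR_blank − CR_inh)/CR_blank × 100
IE = (17.31 − 5.51) / 17.31 × 100
IE = 11.8 / 17.31 × 100 = 68.2 %

68.2 %


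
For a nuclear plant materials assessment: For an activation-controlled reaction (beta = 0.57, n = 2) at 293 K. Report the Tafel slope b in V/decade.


Apply the Tafel slope relation: b = 2.303*R*T/(beta*n*F)
Numerator: 2.303 * 8.314 * 293 = 5610.11
Denominator: 0.57 * 2 * 96485 = 109992.9
b = 5610.11 / 109992.9 = 0.051 V/decade

0.051 V/decade


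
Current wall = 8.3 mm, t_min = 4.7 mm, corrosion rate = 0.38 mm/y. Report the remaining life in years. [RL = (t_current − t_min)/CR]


Apply the remaining-life relation: RL = (t_current − t_min) / CR
RL = (8.3 − 4.7) / 0.38 = 3.6 / 0.38 = 9.5 years

9.5 years
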